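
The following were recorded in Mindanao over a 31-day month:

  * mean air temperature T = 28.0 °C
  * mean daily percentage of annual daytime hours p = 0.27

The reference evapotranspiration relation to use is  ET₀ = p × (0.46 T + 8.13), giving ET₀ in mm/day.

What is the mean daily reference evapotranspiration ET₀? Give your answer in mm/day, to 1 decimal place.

ET₀ = 0.27 × (0.46 × 28.0 + 8.13) = 0.27 × 21.010 = 5.6727 mm/d

5.7 mm/day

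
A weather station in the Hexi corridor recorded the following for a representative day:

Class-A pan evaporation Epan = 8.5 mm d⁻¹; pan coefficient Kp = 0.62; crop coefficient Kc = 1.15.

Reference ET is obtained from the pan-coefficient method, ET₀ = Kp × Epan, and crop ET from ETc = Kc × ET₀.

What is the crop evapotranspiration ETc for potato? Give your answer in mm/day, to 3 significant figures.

ET₀ = 0.62 × 8.5 = 5.2700 mm/d
ETc = Kc × ET₀ = 1.15 × 5.2700 = 6.0605 mm/d

6.06 mm/day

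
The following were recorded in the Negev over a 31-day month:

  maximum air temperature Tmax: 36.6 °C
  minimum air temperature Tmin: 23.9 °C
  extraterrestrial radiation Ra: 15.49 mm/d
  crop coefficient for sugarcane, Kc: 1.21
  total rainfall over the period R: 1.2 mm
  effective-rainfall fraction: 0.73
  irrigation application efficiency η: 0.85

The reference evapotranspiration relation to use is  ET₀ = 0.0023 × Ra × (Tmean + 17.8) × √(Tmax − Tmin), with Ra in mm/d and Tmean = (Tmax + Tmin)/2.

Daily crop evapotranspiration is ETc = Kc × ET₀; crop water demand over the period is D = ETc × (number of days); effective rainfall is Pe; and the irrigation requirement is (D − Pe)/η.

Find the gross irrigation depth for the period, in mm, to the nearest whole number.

Tmean = (36.6 + 23.9)/2 = 30.25 °C
ET₀ = 0.0023 × 15.49 × (30.25 + 17.8) × √12.7 = 0.0023 × 15.49 × 48.05 × 3.5637 = 6.1006 mm/d
ETc = Kc × ET₀ = 1.21 × 6.1006 = 7.3817 mm/d
Crop demand D = ETc × 31 d = 7.3817 × 31 = 228.833 mm
Pe = 0.73 × 1.2 = 0.876 mm
D − Pe = 228.833 − 0.876 = 227.957 mm
Gross irrigation = 227.957 / 0.85 = 268.185 mm

268 mm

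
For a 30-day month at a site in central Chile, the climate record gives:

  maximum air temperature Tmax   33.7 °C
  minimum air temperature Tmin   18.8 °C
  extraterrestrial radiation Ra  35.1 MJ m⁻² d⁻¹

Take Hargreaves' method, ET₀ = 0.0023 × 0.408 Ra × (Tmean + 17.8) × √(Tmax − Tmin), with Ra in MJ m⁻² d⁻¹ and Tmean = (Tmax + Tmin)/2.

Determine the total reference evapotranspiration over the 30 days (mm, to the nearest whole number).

Tmean = (33.7 + 18.8)/2 = 26.25 °C
0.408 Ra = 0.408 × 35.1 = 14.3208 mm/d equivalent
ET₀ = 0.0023 × 14.3208 × (26.25 + 17.8) × √14.9 = 0.0023 × 14.3208 × 44.05 × 3.8601 = 5.6007 mm/d
Over 30 days: 5.6007 × 30 = 168.021 mm

168 mm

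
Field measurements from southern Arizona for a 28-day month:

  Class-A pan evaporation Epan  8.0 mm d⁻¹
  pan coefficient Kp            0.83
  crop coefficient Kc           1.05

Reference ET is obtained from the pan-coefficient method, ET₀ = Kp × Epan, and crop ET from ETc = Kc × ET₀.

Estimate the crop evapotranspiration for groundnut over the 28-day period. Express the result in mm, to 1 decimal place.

ET₀ = 0.83 × 8.0 = 6.6400 mm/d
ETc = Kc × ET₀ = 1.05 × 6.6400 = 6.9720 mm/d
Over 28 days: 6.9720 × 28 = 195.216 mm

195.2 mm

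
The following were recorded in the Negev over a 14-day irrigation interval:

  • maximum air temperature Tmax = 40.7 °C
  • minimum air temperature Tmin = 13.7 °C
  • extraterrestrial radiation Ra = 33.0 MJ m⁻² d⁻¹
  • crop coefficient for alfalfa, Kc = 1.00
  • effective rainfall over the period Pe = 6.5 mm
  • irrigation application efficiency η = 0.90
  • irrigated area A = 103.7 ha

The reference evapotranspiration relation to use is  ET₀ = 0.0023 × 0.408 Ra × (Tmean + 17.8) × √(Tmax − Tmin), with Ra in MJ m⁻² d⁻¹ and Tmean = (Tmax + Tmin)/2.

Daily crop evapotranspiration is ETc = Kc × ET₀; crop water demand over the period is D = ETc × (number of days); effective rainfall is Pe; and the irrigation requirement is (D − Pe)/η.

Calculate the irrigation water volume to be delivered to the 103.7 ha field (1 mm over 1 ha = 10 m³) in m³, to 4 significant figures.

109300 m³

Tmean = (40.7 + 13.7)/2 = 27.20 °C
0.408 Ra = 0.408 × 33.0 = 13.4640 mm/d equivalent
ET₀ = 0.0023 × 13.4640 × (27.20 + 17.8) × √27.0 = 0.0023 × 13.4640 × 45.00 × 5.1962 = 7.2410 mm/d
ETc = Kc × ET₀ = 1.00 × 7.2410 = 7.2410 mm/d
Crop demand D = ETc × 14 d = 7.2410 × 14 = 101.374 mm
D − Pe = 101.374 − 6.5 = 94.874 mm
Gross irrigation = 94.874 / 0.90 = 105.416 mm
Volume = 105.416 mm × 103.7 ha × 10 = 109316.4 m³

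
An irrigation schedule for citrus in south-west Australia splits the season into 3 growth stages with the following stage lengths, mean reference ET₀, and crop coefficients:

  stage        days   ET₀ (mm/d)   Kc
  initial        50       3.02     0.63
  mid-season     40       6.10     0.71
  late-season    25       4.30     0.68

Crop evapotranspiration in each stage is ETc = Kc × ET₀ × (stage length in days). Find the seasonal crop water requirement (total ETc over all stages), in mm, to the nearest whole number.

initial: 0.63 × 3.02 × 50 = 95.13 mm
mid-season: 0.71 × 6.10 × 40 = 173.24 mm
late-season: 0.68 × 4.30 × 25 = 73.10 mm
Seasonal total = 341.47 mm

341 mm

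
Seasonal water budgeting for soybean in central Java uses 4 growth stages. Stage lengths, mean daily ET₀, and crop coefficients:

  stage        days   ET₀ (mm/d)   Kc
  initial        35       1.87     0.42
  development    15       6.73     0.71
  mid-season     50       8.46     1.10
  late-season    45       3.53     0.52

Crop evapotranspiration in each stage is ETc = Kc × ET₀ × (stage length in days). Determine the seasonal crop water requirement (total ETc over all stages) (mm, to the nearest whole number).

647 mm

initial: 0.42 × 1.87 × 35 = 27.49 mm
development: 0.71 × 6.73 × 15 = 71.67 mm
mid-season: 1.10 × 8.46 × 50 = 465.30 mm
late-season: 0.52 × 3.53 × 45 = 82.60 mm
Seasonal total = 647.06 mm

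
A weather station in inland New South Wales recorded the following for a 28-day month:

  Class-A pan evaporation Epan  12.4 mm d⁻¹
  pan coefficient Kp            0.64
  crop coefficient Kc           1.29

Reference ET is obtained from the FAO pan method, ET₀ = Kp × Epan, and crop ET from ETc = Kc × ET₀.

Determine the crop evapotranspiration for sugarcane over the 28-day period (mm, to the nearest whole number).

287 mm

ET₀ = 0.64 × 12.4 = 7.9360 mm/d
ETc = Kc × ET₀ = 1.29 × 7.9360 = 10.2374 mm/d
Over 28 days: 10.2374 × 28 = 286.647 mm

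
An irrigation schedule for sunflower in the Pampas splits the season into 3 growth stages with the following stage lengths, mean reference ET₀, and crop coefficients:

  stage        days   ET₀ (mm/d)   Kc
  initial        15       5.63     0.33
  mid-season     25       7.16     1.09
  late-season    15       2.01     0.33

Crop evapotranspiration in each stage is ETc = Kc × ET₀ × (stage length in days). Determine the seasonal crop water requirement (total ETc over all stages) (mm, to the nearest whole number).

initial: 0.33 × 5.63 × 15 = 27.87 mm
mid-season: 1.09 × 7.16 × 25 = 195.11 mm
late-season: 0.33 × 2.01 × 15 = 9.95 mm
Seasonal total = 232.93 mm

233 mm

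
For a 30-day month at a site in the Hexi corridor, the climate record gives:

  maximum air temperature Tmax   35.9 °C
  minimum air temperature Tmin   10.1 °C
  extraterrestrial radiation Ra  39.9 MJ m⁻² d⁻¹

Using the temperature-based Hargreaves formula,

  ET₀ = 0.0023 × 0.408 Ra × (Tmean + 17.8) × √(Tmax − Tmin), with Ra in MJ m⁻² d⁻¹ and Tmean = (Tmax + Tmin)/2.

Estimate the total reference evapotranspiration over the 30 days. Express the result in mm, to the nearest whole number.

233 mm

Tmean = (35.9 + 10.1)/2 = 23.00 °C
0.408 Ra = 0.408 × 39.9 = 16.2792 mm/d equivalent
ET₀ = 0.0023 × 16.2792 × (23.00 + 17.8) × √25.8 = 0.0023 × 16.2792 × 40.80 × 5.0794 = 7.7595 mm/d
Over 30 days: 7.7595 × 30 = 232.785 mm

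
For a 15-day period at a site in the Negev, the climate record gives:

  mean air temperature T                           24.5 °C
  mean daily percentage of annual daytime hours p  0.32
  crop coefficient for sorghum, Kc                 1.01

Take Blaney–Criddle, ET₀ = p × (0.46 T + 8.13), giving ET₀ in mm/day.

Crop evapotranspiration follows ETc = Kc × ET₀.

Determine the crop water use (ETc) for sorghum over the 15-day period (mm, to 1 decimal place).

ET₀ = 0.32 × (0.46 × 24.5 + 8.13) = 0.32 × 19.400 = 6.2080 mm/d
ETc = Kc × ET₀ = 1.01 × 6.2080 = 6.2701 mm/d
Over 15 days: 6.2701 × 15 = 94.052 mm

94.1 mm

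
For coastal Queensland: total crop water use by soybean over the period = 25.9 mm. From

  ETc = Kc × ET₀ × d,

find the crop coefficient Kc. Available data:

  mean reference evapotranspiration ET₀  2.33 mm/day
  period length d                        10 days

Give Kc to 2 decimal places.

1.11

ETc = Kc × ET₀ × d  ⇒  Kc = ETc / (ET₀ × d)
Kc = 25.9 / (2.33 × 10) = 25.9 / 23.30 = 1.1116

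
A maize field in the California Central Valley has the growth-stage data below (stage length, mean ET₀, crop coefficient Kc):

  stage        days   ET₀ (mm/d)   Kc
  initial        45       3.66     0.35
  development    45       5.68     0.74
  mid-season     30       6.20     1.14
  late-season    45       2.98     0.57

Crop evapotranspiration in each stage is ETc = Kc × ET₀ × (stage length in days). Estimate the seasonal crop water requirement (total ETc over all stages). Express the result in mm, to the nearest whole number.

535 mm

initial: 0.35 × 3.66 × 45 = 57.65 mm
development: 0.74 × 5.68 × 45 = 189.14 mm
mid-season: 1.14 × 6.20 × 30 = 212.04 mm
late-season: 0.57 × 2.98 × 45 = 76.44 mm
Seasonal total = 535.27 mm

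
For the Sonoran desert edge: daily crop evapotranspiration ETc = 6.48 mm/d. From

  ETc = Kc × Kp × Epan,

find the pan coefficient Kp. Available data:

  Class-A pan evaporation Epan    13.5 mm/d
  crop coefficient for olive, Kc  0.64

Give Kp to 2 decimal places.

0.75

ETc = Kc × Kp × Epan  ⇒  Kp = ETc / (Kc × Epan)
Kp = 6.48 / (0.64 × 13.5) = 6.48 / 8.640 = 0.7500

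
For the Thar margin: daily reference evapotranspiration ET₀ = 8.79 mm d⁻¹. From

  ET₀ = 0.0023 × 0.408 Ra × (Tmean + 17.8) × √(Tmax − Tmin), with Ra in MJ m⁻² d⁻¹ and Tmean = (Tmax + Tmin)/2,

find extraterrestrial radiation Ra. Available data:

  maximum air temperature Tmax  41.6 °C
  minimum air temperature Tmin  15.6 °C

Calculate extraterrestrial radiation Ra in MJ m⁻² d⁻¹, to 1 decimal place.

39.6 MJ m⁻² d⁻¹

Tmean = (41.6+15.6)/2 = 28.60 °C; ΔT = 26.0
Ra = ET₀ / [0.0023 × 0.408 × (Tmean+17.8) × √ΔT]
   = 8.79 / (0.0023 × 0.408 × 46.40 × 5.0990) = 39.591 MJ m⁻² d⁻¹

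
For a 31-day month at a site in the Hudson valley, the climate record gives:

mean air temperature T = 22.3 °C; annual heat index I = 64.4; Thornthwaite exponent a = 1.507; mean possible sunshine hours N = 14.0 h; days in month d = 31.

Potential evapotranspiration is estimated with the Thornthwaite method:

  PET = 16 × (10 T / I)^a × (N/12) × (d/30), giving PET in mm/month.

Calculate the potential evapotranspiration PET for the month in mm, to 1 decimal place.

125.4 mm

10T/I = 10 × 22.3 / 64.4 = 3.4627
(10T/I)^a = 3.4627^1.507 = 6.4998
Uncorrected PET = 16 × 6.4998 = 103.997 mm
Correction = (N/12)(d/30) = (14.0/12)(31/30) = 1.2056
PET = 103.997 × 1.2056 = 125.379 mm/month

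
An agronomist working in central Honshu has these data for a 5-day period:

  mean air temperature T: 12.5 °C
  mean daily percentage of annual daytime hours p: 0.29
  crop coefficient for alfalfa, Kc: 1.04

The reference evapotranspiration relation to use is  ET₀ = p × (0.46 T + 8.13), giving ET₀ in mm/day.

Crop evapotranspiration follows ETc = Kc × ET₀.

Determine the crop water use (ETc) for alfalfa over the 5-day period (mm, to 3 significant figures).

ET₀ = 0.29 × (0.46 × 12.5 + 8.13) = 0.29 × 13.880 = 4.0252 mm/d
ETc = Kc × ET₀ = 1.04 × 4.0252 = 4.1862 mm/d
Over 5 days: 4.1862 × 5 = 20.931 mm

20.9 mm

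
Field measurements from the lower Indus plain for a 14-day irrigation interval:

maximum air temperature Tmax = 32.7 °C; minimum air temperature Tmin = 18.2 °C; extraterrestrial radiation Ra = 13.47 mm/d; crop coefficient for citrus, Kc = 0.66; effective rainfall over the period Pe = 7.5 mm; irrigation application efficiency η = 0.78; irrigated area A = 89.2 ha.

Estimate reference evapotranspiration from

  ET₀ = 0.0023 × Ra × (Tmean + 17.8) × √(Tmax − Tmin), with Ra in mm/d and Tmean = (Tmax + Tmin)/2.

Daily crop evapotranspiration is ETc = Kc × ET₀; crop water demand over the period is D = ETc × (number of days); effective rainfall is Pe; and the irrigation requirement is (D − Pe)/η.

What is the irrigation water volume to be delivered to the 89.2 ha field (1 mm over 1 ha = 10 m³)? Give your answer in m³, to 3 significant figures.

Tmean = (32.7 + 18.2)/2 = 25.45 °C
ET₀ = 0.0023 × 13.47 × (25.45 + 17.8) × √14.5 = 0.0023 × 13.47 × 43.25 × 3.8079 = 5.1023 mm/d
ETc = Kc × ET₀ = 0.66 × 5.1023 = 3.3675 mm/d
Crop demand D = ETc × 14 d = 3.3675 × 14 = 47.145 mm
D − Pe = 47.145 − 7.5 = 39.645 mm
Gross irrigation = 39.645 / 0.78 = 50.827 mm
Volume = 50.827 mm × 89.2 ha × 10 = 45337.7 m³

45300 m³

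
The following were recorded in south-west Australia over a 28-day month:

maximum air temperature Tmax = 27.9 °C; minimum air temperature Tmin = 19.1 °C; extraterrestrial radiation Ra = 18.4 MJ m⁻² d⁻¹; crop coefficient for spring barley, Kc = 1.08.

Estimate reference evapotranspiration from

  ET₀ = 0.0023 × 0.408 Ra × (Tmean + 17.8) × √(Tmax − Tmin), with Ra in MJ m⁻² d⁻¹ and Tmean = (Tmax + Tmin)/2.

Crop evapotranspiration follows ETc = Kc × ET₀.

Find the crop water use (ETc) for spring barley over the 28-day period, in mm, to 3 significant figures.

Tmean = (27.9 + 19.1)/2 = 23.50 °C
0.408 Ra = 0.408 × 18.4 = 7.5072 mm/d equivalent
ET₀ = 0.0023 × 7.5072 × (23.50 + 17.8) × √8.8 = 0.0023 × 7.5072 × 41.30 × 2.9665 = 2.1154 mm/d
ETc = Kc × ET₀ = 1.08 × 2.1154 = 2.2846 mm/d
Over 28 days: 2.2846 × 28 = 63.969 mm

64.0 mm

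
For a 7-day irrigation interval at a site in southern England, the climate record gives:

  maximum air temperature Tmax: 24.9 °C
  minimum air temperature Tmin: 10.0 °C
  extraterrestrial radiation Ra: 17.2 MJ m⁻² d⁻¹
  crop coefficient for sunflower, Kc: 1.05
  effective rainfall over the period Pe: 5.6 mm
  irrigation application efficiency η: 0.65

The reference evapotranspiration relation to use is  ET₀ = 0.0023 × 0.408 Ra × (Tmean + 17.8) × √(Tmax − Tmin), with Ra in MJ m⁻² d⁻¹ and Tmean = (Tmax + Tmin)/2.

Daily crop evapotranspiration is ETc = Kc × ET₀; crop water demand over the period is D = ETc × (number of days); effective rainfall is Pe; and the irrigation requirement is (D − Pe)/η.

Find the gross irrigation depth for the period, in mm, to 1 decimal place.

16.2 mm

Tmean = (24.9 + 10.0)/2 = 17.45 °C
0.408 Ra = 0.408 × 17.2 = 7.0176 mm/d equivalent
ET₀ = 0.0023 × 7.0176 × (17.45 + 17.8) × √14.9 = 0.0023 × 7.0176 × 35.25 × 3.8601 = 2.1962 mm/d
ETc = Kc × ET₀ = 1.05 × 2.1962 = 2.3060 mm/d
Crop demand D = ETc × 7 d = 2.3060 × 7 = 16.142 mm
D − Pe = 16.142 − 5.6 = 10.542 mm
Gross irrigation = 10.542 / 0.65 = 16.218 mm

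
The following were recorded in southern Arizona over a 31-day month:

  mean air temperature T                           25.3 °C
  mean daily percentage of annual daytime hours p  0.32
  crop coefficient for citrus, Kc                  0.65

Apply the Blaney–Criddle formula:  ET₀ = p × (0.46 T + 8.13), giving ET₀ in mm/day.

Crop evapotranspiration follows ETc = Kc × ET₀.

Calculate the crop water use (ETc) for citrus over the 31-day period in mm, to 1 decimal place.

ET₀ = 0.32 × (0.46 × 25.3 + 8.13) = 0.32 × 19.768 = 6.3258 mm/d
ETc = Kc × ET₀ = 0.65 × 6.3258 = 4.1118 mm/d
Over 31 days: 4.1118 × 31 = 127.466 mm

127.5 mm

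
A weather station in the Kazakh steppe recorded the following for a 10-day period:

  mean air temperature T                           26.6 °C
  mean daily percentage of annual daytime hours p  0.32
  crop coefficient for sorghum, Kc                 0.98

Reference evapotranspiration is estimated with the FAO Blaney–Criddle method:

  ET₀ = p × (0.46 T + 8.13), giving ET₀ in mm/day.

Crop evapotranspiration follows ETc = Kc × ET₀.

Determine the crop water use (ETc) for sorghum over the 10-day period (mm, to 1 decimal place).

ET₀ = 0.32 × (0.46 × 26.6 + 8.13) = 0.32 × 20.366 = 6.5171 mm/d
ETc = Kc × ET₀ = 0.98 × 6.5171 = 6.3868 mm/d
Over 10 days: 6.3868 × 10 = 63.868 mm

63.9 mm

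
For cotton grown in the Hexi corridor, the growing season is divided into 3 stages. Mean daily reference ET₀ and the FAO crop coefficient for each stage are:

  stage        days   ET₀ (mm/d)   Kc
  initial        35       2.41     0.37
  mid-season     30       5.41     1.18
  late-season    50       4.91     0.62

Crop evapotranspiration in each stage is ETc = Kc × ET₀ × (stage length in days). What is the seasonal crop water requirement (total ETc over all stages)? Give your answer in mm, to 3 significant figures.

initial: 0.37 × 2.41 × 35 = 31.21 mm
mid-season: 1.18 × 5.41 × 30 = 191.51 mm
late-season: 0.62 × 4.91 × 50 = 152.21 mm
Seasonal total = 374.93 mm

375 mm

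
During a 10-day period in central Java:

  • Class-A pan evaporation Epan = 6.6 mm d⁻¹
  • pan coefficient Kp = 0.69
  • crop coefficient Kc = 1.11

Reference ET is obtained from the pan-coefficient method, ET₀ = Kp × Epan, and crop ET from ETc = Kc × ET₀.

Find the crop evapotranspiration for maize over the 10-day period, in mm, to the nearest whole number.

51 mm

ET₀ = 0.69 × 6.6 = 4.5540 mm/d
ETc = Kc × ET₀ = 1.11 × 4.5540 = 5.0549 mm/d
Over 10 days: 5.0549 × 10 = 50.549 mm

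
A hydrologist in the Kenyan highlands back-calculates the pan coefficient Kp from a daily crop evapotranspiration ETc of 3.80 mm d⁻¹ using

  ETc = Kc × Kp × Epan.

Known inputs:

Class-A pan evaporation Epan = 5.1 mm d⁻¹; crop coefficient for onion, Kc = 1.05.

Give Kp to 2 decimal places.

ETc = Kc × Kp × Epan  ⇒  Kp = ETc / (Kc × Epan)
Kp = 3.80 / (1.05 × 5.1) = 3.80 / 5.355 = 0.7096

0.71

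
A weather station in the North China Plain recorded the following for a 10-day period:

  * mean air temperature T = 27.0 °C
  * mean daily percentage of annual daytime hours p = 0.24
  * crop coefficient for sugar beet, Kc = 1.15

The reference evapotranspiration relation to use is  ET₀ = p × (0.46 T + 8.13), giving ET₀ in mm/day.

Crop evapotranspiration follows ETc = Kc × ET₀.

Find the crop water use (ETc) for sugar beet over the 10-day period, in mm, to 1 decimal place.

56.7 mm

ET₀ = 0.24 × (0.46 × 27.0 + 8.13) = 0.24 × 20.550 = 4.9320 mm/d
ETc = Kc × ET₀ = 1.15 × 4.9320 = 5.6718 mm/d
Over 10 days: 5.6718 × 10 = 56.718 mm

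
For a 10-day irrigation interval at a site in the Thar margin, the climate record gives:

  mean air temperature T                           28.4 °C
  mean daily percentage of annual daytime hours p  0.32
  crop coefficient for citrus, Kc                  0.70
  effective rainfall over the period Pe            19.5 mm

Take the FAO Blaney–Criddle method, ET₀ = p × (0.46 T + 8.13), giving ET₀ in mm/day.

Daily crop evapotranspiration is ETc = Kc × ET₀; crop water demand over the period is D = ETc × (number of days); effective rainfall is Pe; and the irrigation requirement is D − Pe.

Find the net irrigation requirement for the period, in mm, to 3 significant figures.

ET₀ = 0.32 × (0.46 × 28.4 + 8.13) = 0.32 × 21.194 = 6.7821 mm/d
ETc = Kc × ET₀ = 0.70 × 6.7821 = 4.7475 mm/d
Crop demand D = ETc × 10 d = 4.7475 × 10 = 47.475 mm
D − Pe = 47.475 − 19.5 = 27.975 mm

28.0 mm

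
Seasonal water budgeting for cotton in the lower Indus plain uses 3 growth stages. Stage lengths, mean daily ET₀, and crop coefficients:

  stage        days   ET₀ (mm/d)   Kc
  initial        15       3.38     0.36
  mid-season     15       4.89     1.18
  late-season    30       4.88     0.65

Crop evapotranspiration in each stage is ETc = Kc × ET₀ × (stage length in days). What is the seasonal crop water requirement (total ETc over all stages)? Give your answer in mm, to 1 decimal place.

200.0 mm

initial: 0.36 × 3.38 × 15 = 18.25 mm
mid-season: 1.18 × 4.89 × 15 = 86.55 mm
late-season: 0.65 × 4.88 × 30 = 95.16 mm
Seasonal total = 199.96 mm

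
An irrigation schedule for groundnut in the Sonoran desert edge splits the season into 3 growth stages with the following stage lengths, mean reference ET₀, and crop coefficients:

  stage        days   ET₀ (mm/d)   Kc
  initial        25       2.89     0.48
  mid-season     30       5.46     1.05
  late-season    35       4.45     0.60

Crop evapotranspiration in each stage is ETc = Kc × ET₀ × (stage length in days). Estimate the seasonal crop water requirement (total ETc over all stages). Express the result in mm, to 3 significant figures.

initial: 0.48 × 2.89 × 25 = 34.68 mm
mid-season: 1.05 × 5.46 × 30 = 171.99 mm
late-season: 0.60 × 4.45 × 35 = 93.45 mm
Seasonal total = 300.12 mm

300 mm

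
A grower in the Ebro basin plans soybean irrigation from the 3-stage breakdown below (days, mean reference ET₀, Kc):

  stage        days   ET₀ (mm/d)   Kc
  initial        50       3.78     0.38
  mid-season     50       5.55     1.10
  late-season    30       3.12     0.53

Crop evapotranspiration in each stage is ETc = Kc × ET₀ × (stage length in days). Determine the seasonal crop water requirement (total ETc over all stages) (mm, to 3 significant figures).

427 mm

initial: 0.38 × 3.78 × 50 = 71.82 mm
mid-season: 1.10 × 5.55 × 50 = 305.25 mm
late-season: 0.53 × 3.12 × 30 = 49.61 mm
Seasonal total = 426.68 mm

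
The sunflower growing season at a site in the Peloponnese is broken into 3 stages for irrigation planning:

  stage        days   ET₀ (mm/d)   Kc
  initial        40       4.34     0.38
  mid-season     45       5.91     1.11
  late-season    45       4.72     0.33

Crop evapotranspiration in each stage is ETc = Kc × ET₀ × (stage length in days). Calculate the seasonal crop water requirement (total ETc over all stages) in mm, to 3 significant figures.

initial: 0.38 × 4.34 × 40 = 65.97 mm
mid-season: 1.11 × 5.91 × 45 = 295.20 mm
late-season: 0.33 × 4.72 × 45 = 70.09 mm
Seasonal total = 431.26 mm

431 mm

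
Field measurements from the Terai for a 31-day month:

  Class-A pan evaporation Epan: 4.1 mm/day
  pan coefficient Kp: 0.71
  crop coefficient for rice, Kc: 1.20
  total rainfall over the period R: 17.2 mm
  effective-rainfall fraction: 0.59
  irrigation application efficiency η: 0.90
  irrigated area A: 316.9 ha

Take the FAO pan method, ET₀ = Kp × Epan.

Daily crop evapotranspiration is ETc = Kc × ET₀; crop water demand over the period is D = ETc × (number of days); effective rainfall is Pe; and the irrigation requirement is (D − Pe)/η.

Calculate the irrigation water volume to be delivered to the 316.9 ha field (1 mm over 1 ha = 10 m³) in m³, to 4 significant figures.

ET₀ = 0.71 × 4.1 = 2.9110 mm/d
ETc = Kc × ET₀ = 1.20 × 2.9110 = 3.4932 mm/d
Crop demand D = ETc × 31 d = 3.4932 × 31 = 108.289 mm
Pe = 0.59 × 17.2 = 10.148 mm
D − Pe = 108.289 − 10.148 = 98.141 mm
Gross irrigation = 98.141 / 0.90 = 109.046 mm
Volume = 109.046 mm × 316.9 ha × 10 = 345566.8 m³

345600 m³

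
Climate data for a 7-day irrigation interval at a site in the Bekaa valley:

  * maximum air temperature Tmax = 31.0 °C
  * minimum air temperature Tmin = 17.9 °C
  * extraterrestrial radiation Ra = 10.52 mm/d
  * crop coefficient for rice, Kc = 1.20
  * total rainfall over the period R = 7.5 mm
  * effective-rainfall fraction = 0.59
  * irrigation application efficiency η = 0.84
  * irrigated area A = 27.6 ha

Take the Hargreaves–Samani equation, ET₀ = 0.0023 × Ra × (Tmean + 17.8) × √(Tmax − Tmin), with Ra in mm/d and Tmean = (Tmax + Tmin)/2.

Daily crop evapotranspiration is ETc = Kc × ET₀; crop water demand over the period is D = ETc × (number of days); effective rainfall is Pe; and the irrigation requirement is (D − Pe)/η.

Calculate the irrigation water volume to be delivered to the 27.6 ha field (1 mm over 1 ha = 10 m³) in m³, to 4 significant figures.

8758 m³

Tmean = (31.0 + 17.9)/2 = 24.45 °C
ET₀ = 0.0023 × 10.52 × (24.45 + 17.8) × √13.1 = 0.0023 × 10.52 × 42.25 × 3.6194 = 3.7000 mm/d
ETc = Kc × ET₀ = 1.20 × 3.7000 = 4.4400 mm/d
Crop demand D = ETc × 7 d = 4.4400 × 7 = 31.080 mm
Pe = 0.59 × 7.5 = 4.425 mm
D − Pe = 31.080 − 4.425 = 26.655 mm
Gross irrigation = 26.655 / 0.84 = 31.732 mm
Volume = 31.732 mm × 27.6 ha × 10 = 8758.0 m³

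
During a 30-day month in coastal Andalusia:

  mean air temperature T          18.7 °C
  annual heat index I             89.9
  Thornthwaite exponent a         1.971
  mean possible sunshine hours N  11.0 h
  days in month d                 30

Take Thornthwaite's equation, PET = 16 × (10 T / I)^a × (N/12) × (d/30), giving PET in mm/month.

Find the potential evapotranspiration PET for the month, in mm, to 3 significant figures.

62.1 mm

10T/I = 10 × 18.7 / 89.9 = 2.0801
(10T/I)^a = 2.0801^1.971 = 4.2359
Uncorrected PET = 16 × 4.2359 = 67.774 mm
Correction = (N/12)(d/30) = (11.0/12)(30/30) = 0.9167
PET = 67.774 × 0.9167 = 62.128 mm/month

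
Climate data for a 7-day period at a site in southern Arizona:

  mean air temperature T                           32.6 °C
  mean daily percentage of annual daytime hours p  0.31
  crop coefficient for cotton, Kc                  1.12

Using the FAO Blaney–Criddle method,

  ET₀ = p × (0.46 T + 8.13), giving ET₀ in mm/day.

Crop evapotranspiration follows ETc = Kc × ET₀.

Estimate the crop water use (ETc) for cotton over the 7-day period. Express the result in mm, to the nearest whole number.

ET₀ = 0.31 × (0.46 × 32.6 + 8.13) = 0.31 × 23.126 = 7.1691 mm/d
ETc = Kc × ET₀ = 1.12 × 7.1691 = 8.0294 mm/d
Over 7 days: 8.0294 × 7 = 56.206 mm

56 mm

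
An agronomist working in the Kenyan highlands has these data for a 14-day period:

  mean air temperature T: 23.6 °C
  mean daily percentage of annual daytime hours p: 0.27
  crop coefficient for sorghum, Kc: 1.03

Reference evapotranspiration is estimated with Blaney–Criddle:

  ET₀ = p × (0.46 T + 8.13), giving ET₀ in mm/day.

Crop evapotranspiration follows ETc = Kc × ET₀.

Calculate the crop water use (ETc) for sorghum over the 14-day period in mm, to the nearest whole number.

ET₀ = 0.27 × (0.46 × 23.6 + 8.13) = 0.27 × 18.986 = 5.1262 mm/d
ETc = Kc × ET₀ = 1.03 × 5.1262 = 5.2800 mm/d
Over 14 days: 5.2800 × 14 = 73.920 mm

74 mm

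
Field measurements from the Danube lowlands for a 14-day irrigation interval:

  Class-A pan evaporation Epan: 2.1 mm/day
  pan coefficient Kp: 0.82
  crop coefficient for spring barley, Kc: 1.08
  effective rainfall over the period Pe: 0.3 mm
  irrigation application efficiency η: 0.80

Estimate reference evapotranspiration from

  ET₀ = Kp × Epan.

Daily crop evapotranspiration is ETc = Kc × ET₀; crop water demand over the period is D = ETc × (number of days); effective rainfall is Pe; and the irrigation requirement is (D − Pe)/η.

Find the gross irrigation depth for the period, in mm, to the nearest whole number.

32 mm

ET₀ = 0.82 × 2.1 = 1.7220 mm/d
ETc = Kc × ET₀ = 1.08 × 1.7220 = 1.8598 mm/d
Crop demand D = ETc × 14 d = 1.8598 × 14 = 26.037 mm
D − Pe = 26.037 − 0.3 = 25.737 mm
Gross irrigation = 25.737 / 0.80 = 32.171 mm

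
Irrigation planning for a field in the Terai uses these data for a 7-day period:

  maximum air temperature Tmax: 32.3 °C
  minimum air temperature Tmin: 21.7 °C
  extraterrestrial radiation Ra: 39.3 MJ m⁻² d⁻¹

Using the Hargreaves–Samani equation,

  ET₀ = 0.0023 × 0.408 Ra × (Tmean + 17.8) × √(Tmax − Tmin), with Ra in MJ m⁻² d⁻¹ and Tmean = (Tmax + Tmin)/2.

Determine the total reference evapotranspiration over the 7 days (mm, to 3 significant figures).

37.7 mm

Tmean = (32.3 + 21.7)/2 = 27.00 °C
0.408 Ra = 0.408 × 39.3 = 16.0344 mm/d equivalent
ET₀ = 0.0023 × 16.0344 × (27.00 + 17.8) × √10.6 = 0.0023 × 16.0344 × 44.80 × 3.2558 = 5.3792 mm/d
Over 7 days: 5.3792 × 7 = 37.654 mm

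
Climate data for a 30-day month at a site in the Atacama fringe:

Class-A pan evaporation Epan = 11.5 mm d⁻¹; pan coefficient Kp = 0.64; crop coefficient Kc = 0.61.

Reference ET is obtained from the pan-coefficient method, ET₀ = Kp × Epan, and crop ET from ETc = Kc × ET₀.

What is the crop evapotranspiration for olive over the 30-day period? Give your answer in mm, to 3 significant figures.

ET₀ = 0.64 × 11.5 = 7.3600 mm/d
ETc = Kc × ET₀ = 0.61 × 7.3600 = 4.4896 mm/d
Over 30 days: 4.4896 × 30 = 134.688 mm

135 mm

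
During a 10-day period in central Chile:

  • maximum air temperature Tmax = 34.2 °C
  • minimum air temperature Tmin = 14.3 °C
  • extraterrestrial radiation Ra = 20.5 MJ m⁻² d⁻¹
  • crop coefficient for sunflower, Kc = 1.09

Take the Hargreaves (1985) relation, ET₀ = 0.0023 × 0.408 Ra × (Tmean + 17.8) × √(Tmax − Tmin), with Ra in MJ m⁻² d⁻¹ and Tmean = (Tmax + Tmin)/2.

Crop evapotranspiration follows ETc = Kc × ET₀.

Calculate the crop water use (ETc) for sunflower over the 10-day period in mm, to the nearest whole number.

Tmean = (34.2 + 14.3)/2 = 24.25 °C
0.408 Ra = 0.408 × 20.5 = 8.3640 mm/d equivalent
ET₀ = 0.0023 × 8.3640 × (24.25 + 17.8) × √19.9 = 0.0023 × 8.3640 × 42.05 × 4.4609 = 3.6085 mm/d
ETc = Kc × ET₀ = 1.09 × 3.6085 = 3.9333 mm/d
Over 10 days: 3.9333 × 10 = 39.333 mm

39 mm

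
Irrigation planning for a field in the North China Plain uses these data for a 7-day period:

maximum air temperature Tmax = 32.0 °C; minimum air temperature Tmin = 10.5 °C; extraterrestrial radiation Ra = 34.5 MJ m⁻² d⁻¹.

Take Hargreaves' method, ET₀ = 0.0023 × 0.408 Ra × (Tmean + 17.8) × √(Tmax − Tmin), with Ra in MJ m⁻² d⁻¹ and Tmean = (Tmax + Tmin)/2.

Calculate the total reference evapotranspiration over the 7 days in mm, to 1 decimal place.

41.0 mm

Tmean = (32.0 + 10.5)/2 = 21.25 °C
0.408 Ra = 0.408 × 34.5 = 14.0760 mm/d equivalent
ET₀ = 0.0023 × 14.0760 × (21.25 + 17.8) × √21.5 = 0.0023 × 14.0760 × 39.05 × 4.6368 = 5.8620 mm/d
Over 7 days: 5.8620 × 7 = 41.034 mm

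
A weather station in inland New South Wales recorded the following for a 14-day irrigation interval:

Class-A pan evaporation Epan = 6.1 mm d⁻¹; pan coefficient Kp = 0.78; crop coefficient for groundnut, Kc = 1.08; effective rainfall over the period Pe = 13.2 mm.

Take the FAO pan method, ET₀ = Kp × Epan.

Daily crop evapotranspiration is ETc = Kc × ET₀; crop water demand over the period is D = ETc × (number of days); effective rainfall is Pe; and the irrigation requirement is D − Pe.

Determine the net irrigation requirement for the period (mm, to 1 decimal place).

ET₀ = 0.78 × 6.1 = 4.7580 mm/d
ETc = Kc × ET₀ = 1.08 × 4.7580 = 5.1386 mm/d
Crop demand D = ETc × 14 d = 5.1386 × 14 = 71.940 mm
D − Pe = 71.940 − 13.2 = 58.740 mm

58.7 mm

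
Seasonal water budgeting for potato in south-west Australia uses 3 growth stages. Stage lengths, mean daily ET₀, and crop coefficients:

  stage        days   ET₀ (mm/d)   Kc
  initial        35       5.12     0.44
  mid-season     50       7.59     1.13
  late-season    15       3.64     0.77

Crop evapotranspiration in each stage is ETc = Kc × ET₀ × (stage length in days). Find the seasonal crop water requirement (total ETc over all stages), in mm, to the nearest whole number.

550 mm

initial: 0.44 × 5.12 × 35 = 78.85 mm
mid-season: 1.13 × 7.59 × 50 = 428.84 mm
late-season: 0.77 × 3.64 × 15 = 42.04 mm
Seasonal total = 549.73 mm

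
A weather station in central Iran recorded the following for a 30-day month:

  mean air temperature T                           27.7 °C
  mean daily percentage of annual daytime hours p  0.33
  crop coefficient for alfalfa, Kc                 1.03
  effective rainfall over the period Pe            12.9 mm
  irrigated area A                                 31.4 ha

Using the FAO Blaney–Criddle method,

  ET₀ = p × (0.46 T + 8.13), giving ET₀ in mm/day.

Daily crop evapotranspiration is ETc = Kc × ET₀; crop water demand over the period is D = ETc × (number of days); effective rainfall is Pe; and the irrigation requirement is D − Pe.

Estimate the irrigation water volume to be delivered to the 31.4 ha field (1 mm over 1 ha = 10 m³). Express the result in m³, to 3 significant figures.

62800 m³

ET₀ = 0.33 × (0.46 × 27.7 + 8.13) = 0.33 × 20.872 = 6.8878 mm/d
ETc = Kc × ET₀ = 1.03 × 6.8878 = 7.0944 mm/d
Crop demand D = ETc × 30 d = 7.0944 × 30 = 212.832 mm
D − Pe = 212.832 − 12.9 = 199.932 mm
Volume = 199.932 mm × 31.4 ha × 10 = 62778.6 m³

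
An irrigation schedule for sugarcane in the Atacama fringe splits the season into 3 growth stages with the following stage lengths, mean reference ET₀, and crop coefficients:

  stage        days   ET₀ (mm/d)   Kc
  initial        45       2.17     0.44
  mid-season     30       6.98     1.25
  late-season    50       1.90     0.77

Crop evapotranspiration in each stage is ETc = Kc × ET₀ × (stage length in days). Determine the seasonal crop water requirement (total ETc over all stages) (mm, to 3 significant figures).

378 mm

initial: 0.44 × 2.17 × 45 = 42.97 mm
mid-season: 1.25 × 6.98 × 30 = 261.75 mm
late-season: 0.77 × 1.90 × 50 = 73.15 mm
Seasonal total = 377.87 mm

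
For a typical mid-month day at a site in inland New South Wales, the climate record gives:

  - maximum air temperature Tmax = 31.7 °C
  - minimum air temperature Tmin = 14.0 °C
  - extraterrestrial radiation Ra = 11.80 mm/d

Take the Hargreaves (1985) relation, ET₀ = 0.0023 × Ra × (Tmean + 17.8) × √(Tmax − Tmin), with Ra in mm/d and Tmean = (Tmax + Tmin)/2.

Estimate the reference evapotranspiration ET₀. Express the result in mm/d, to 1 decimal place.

Tmean = (31.7 + 14.0)/2 = 22.85 °C
ET₀ = 0.0023 × 11.80 × (22.85 + 17.8) × √17.7 = 0.0023 × 11.80 × 40.65 × 4.2071 = 4.6414 mm/d

4.6 mm/d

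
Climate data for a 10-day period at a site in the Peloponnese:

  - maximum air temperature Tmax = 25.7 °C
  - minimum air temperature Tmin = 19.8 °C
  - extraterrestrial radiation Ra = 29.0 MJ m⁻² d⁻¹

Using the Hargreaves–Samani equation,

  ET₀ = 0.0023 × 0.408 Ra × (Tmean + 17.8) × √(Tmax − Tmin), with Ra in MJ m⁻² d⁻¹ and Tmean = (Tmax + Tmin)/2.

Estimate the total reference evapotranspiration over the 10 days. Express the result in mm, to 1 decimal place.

26.8 mm

Tmean = (25.7 + 19.8)/2 = 22.75 °C
0.408 Ra = 0.408 × 29.0 = 11.8320 mm/d equivalent
ET₀ = 0.0023 × 11.8320 × (22.75 + 17.8) × √5.9 = 0.0023 × 11.8320 × 40.55 × 2.4290 = 2.6804 mm/d
Over 10 days: 2.6804 × 10 = 26.804 mm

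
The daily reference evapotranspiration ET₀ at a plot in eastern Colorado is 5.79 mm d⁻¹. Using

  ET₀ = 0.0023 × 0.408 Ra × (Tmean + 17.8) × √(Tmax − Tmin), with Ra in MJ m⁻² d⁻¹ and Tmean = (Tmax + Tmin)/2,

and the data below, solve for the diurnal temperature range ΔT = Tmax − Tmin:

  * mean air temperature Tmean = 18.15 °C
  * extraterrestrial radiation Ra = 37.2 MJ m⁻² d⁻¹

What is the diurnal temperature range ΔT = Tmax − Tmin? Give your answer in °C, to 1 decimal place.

21.3 °C

√ΔT = ET₀ / [0.0023 × 0.408 × Ra × (Tmean+17.8)] = 5.79 / (0.0023 × 15.1776 × 35.95) = 4.6137
ΔT = 4.6137² = 21.286 °C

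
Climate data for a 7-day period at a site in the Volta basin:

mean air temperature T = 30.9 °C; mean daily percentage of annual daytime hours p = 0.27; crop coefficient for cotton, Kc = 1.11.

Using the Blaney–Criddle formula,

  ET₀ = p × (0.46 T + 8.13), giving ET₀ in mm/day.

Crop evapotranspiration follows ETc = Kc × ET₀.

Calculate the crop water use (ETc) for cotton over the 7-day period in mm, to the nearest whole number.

ET₀ = 0.27 × (0.46 × 30.9 + 8.13) = 0.27 × 22.344 = 6.0329 mm/d
ETc = Kc × ET₀ = 1.11 × 6.0329 = 6.6965 mm/d
Over 7 days: 6.6965 × 7 = 46.876 mm

47 mm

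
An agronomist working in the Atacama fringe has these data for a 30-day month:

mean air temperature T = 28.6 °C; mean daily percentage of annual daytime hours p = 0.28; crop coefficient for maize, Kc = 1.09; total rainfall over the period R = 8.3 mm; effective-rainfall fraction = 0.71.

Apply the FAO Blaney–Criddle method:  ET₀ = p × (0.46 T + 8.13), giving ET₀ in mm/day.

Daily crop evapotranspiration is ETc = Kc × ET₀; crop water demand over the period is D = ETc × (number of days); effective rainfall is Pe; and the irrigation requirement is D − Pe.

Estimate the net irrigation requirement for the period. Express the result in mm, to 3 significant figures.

ET₀ = 0.28 × (0.46 × 28.6 + 8.13) = 0.28 × 21.286 = 5.9601 mm/d
ETc = Kc × ET₀ = 1.09 × 5.9601 = 6.4965 mm/d
Crop demand D = ETc × 30 d = 6.4965 × 30 = 194.895 mm
Pe = 0.71 × 8.3 = 5.893 mm
D − Pe = 194.895 − 5.893 = 189.002 mm

189 mm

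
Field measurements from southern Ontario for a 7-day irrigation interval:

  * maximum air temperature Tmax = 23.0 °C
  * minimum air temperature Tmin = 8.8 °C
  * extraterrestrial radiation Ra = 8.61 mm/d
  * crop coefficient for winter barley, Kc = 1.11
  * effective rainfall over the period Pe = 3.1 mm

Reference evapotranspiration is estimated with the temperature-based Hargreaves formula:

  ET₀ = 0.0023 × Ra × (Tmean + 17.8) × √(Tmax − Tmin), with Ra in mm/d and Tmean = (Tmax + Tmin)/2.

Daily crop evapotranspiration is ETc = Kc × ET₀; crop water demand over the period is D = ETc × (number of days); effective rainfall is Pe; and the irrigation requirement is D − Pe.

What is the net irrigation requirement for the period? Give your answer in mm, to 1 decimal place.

16.4 mm

Tmean = (23.0 + 8.8)/2 = 15.90 °C
ET₀ = 0.0023 × 8.61 × (15.90 + 17.8) × √14.2 = 0.0023 × 8.61 × 33.70 × 3.7683 = 2.5148 mm/d
ETc = Kc × ET₀ = 1.11 × 2.5148 = 2.7914 mm/d
Crop demand D = ETc × 7 d = 2.7914 × 7 = 19.540 mm
D − Pe = 19.540 − 3.1 = 16.440 mm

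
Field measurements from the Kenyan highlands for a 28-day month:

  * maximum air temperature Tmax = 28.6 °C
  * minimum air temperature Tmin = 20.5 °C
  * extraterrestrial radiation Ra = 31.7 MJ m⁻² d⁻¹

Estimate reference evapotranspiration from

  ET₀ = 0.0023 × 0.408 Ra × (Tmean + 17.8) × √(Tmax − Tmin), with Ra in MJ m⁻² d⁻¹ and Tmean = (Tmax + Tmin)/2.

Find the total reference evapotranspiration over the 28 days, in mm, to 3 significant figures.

Tmean = (28.6 + 20.5)/2 = 24.55 °C
0.408 Ra = 0.408 × 31.7 = 12.9336 mm/d equivalent
ET₀ = 0.0023 × 12.9336 × (24.55 + 17.8) × √8.1 = 0.0023 × 12.9336 × 42.35 × 2.8460 = 3.5854 mm/d
Over 28 days: 3.5854 × 28 = 100.391 mm

100 mm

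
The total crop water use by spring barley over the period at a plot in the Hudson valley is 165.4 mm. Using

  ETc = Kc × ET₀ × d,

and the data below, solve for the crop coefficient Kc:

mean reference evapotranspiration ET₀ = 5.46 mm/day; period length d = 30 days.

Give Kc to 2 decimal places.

ETc = Kc × ET₀ × d  ⇒  Kc = ETc / (ET₀ × d)
Kc = 165.4 / (5.46 × 30) = 165.4 / 163.80 = 1.0098

1.01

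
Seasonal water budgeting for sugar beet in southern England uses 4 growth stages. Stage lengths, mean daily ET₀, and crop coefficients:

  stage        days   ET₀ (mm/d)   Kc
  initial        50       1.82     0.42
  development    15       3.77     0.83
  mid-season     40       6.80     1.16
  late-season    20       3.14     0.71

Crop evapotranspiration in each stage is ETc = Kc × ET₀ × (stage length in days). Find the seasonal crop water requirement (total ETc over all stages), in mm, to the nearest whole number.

445 mm

initial: 0.42 × 1.82 × 50 = 38.22 mm
development: 0.83 × 3.77 × 15 = 46.94 mm
mid-season: 1.16 × 6.80 × 40 = 315.52 mm
late-season: 0.71 × 3.14 × 20 = 44.59 mm
Seasonal total = 445.27 mm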